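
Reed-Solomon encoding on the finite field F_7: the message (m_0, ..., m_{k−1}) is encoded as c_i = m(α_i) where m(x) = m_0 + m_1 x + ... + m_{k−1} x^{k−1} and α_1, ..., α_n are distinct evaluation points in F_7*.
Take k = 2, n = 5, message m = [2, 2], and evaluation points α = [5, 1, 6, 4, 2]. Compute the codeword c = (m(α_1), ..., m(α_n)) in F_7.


c = [5, 4, 0, 3, 6]

Message polynomial: m(x) = 2 + 2·x (mod 7).
For each evaluation point α_i, compute m(α_i) mod 7:
  α_1 = 5: Horner steps 2 → 5, so m(5) = 5.
  α_2 = 1: Horner steps 2 → 4, so m(1) = 4.
  α_3 = 6: Horner steps 2 → 0, so m(6) = 0.
  α_4 = 4: Horner steps 2 → 3, so m(4) = 3.
  α_5 = 2: Horner steps 2 → 6, so m(2) = 6.
Codeword c = [5, 4, 0, 3, 6] ∈ F_7^5.


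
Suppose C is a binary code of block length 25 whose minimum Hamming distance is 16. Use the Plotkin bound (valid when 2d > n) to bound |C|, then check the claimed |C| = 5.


Plotkin bound M ≤ 4; given |C| = 5 > bound (violated).

Check applicability: 2d = 32, n = 25.
2d − n = 7 > 0, so Plotkin applies.
Compute d/(2d−n) = 16/7 ≈ 2.2857.
⌊d/(2d−n)⌋ = 2.
Plotkin bound: M ≤ 2·2 = 4.
Given |C| = 5, check: VIOLATED.
This |C| is above the Plotkin bound, so no binary code with n = 25, d = 16 and 5 codewords exists.


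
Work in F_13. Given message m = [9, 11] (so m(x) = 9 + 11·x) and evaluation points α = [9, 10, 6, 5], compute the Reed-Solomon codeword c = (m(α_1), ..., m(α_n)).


c = [4, 2, 10, 12]

Message polynomial: m(x) = 9 + 11·x (mod 13).
For each evaluation point α_i, compute m(α_i) mod 13:
  α_1 = 9: Horner steps 11 → 4, so m(9) = 4.
  α_2 = 10: Horner steps 11 → 2, so m(10) = 2.
  α_3 = 6: Horner steps 11 → 10, so m(6) = 10.
  α_4 = 5: Horner steps 11 → 12, so m(5) = 12.
Codeword c = [4, 2, 10, 12] ∈ F_13^4.


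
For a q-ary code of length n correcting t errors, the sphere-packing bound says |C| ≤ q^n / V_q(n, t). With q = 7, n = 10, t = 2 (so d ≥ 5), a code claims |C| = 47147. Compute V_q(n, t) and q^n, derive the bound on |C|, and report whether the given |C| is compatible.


V_q(n, t) = 1681, q^n = 282475249, Hamming bound = 168040, |C| = 47147 ≤ bound (satisfied).

Step 1: Compute V_q(n, t) = Σ_{j=0}^2 C(n, j) (q−1)^j.
  j = 0: C(10,0)·(6)^0 = 1·1 = 1.
  j = 1: C(10,1)·(6)^1 = 10·6 = 60.
  j = 2: C(10,2)·(6)^2 = 45·36 = 1620.
  V_q(n, t) = 1 + 60 + 1620 = 1681.
Step 2: q^n = 7^10 = 282475249.
Step 3: Hamming bound ⌊q^n / V_q(n,t)⌋ = ⌊282475249/1681⌋ = 168040.
Step 4: Compare |C| = 47147 to 168040: satisfied.
The claimed |C| lies below the Hamming bound.


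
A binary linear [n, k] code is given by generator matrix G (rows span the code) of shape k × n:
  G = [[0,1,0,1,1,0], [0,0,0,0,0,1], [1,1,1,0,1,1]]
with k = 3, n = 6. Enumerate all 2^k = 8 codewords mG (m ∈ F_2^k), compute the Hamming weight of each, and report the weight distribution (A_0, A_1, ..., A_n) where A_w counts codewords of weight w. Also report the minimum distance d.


Weight distribution: A_0 = 1, A_1 = 1, A_3 = 2, A_4 = 3, A_5 = 1. Minimum distance d = 1.

Enumerate all 2^3 = 8 messages m ∈ F_2^3.
For each, compute codeword c = mG in F_2^6, then tally its weight.
  m = 000 → c = 000000, weight = 0.
  m = 100 → c = 010110, weight = 3.
  m = 010 → c = 000001, weight = 1.
  m = 110 → c = 010111, weight = 4.
  m = 001 → c = 111011, weight = 5.
  m = 101 → c = 101101, weight = 4.
  m = 011 → c = 111010, weight = 4.
  m = 111 → c = 101100, weight = 3.
Tally weights:
  weight 0: 1 codewords.
  weight 1: 1 codewords.
  weight 3: 2 codewords.
  weight 4: 3 codewords.
  weight 5: 1 codewords.
Minimum distance d = smallest w > 0 with A_w > 0 = 1.
Sanity: Σ A_w = 8 = 2^3 = 8 ✓.


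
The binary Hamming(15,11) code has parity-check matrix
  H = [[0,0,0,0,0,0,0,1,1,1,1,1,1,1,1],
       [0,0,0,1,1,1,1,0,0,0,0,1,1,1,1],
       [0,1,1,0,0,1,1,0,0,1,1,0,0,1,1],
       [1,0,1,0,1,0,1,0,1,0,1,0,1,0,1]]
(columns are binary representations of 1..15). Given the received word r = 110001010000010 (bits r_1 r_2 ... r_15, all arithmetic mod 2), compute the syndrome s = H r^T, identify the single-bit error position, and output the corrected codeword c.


s = (0, 0, 1, 1)^T, error position = 3, corrected codeword c = 111001010000010

Compute s = H r^T mod 2 one row at a time:
  s_1 = 1 + 0 + 0 + 0 + 0 + 0 + 1 + 0 = 2 ≡ 0 (mod 2).
  s_2 = 0 + 0 + 1 + 0 + 0 + 0 + 1 + 0 = 2 ≡ 0 (mod 2).
  s_3 = 1 + 0 + 1 + 0 + 0 + 0 + 1 + 0 = 3 ≡ 1 (mod 2).
  s_4 = 1 + 0 + 0 + 0 + 0 + 0 + 0 + 0 = 1 ≡ 1 (mod 2).
s = (0, 0, 1, 1)^T — this equals column 3 of H (binary 0011), so error is at position 3.
Correct: flip bit 3 of r = 110001010000010 to get c = 111001010000010.


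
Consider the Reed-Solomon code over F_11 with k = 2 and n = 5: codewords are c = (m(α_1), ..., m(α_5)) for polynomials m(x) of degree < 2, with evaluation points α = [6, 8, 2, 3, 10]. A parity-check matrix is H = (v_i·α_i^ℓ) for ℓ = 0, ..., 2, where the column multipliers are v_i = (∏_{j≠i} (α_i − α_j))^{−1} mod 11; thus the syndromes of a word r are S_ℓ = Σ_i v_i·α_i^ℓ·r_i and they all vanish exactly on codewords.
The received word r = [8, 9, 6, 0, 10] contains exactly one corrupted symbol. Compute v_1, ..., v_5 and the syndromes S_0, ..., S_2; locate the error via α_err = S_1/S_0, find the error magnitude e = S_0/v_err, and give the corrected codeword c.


S = (2, 6, 7), error at position 4, error magnitude e = 10, c = [8, 9, 6, 1, 10].

Step 1: column multipliers v_i = (∏_{j≠i}(α_i − α_j))^{−1} mod 11.
  i = 1 (α = 6): (6−8)(6−2)(6−3)(6−10) = (−2)·4·3·(−4) = 96 ≡ 8, so v_1 = 8^{−1} = 7 (mod 11).
  i = 2 (α = 8): (8−6)(8−2)(8−3)(8−10) = 2·6·5·(−2) = −120 ≡ 1, so v_2 = 1^{−1} = 1 (mod 11).
  i = 3 (α = 2): (2−6)(2−8)(2−3)(2−10) = (−4)·(−6)·(−1)·(−8) = 192 ≡ 5, so v_3 = 5^{−1} = 9 (mod 11).
  i = 4 (α = 3): (3−6)(3−8)(3−2)(3−10) = (−3)·(−5)·1·(−7) = −105 ≡ 5, so v_4 = 5^{−1} = 9 (mod 11).
  i = 5 (α = 10): (10−6)(10−8)(10−2)(10−3) = 4·2·8·7 = 448 ≡ 8, so v_5 = 8^{−1} = 7 (mod 11).
  v = [7, 1, 9, 9, 7].
Step 2: syndromes of r = [8, 9, 6, 0, 10] (all sums mod 11).
  S_0 = Σ v_i r_i = 7·8 + 1·9 + 9·6 + 9·0 + 7·10 = 189 ≡ 2.
  S_1 = Σ v_i α_i r_i = 7·6·8 + 1·8·9 + 9·2·6 + 9·3·0 + 7·10·10 = 1216 ≡ 6.
  α_i^2 mod 11 = [3, 9, 4, 9, 1].
  S_2 = Σ v_i α_i^2 r_i = 7·3·8 + 1·9·9 + 9·4·6 + 9·9·0 + 7·1·10 = 535 ≡ 7.
  S = (2, 6, 7) ≠ 0, so r is not a codeword (an error is present).
Step 3: locate the error. For a single error e at position i, S_ℓ = v_i·e·α_i^ℓ, so α_err = S_1/S_0.
  S_0^{−1} = 2^{−1} = 6 (mod 11), so α_err = 6·6 = 36 ≡ 3 = α_4. Error position i = 4.
  Consistency check: S_2/S_1 = 7·2 = 14 ≡ 3 = α_err ✓ (single-error assumption holds).
Step 4: error magnitude e = S_0/v_4 = S_0·∏_{j≠4}(α_4 − α_j) = 2·5 = 10 ≡ 10 (mod 11).
Step 5: correct position 4: c_4 = r_4 − e = 0 − 10 ≡ 1 (mod 11). Hence c = [8, 9, 6, 1, 10].
  Check: interpolating c through the α_i gives m(x) = 5 + 6·x (degree < 2) with m(α_i) = c_i for every i, so c is indeed a codeword.


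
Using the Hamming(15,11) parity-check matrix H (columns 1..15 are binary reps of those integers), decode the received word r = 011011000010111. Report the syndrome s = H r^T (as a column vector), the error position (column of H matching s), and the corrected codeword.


s = (0, 1, 0, 1)^T, error position = 5, corrected codeword c = 011001000010111

Compute s = H r^T mod 2 one row at a time:
  s_1 = 0 + 0 + 0 + 1 + 0 + 1 + 1 + 1 = 4 ≡ 0 (mod 2).
  s_2 = 0 + 1 + 1 + 0 + 0 + 1 + 1 + 1 = 5 ≡ 1 (mod 2).
  s_3 = 1 + 1 + 1 + 0 + 0 + 1 + 1 + 1 = 6 ≡ 0 (mod 2).
  s_4 = 0 + 1 + 1 + 0 + 0 + 1 + 1 + 1 = 5 ≡ 1 (mod 2).
s = (0, 1, 0, 1)^T — this equals column 5 of H (binary 0101), so error is at position 5.
Correct: flip bit 5 of r = 011011000010111 to get c = 011001000010111.


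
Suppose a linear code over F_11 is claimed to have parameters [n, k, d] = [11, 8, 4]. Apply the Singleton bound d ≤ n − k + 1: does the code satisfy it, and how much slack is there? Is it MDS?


Singleton RHS = n − k + 1 = 4, slack = 0, bound satisfied, MDS.

Singleton bound: d ≤ n − k + 1.
Here n = 11, k = 8, so n − k + 1 = 4.
Given d = 4, check d ≤ 4: YES.
Slack = (n − k + 1) − d = 0.
The code is MDS (slack = 0).
Description: the claimed parameters are [11, 8, 4]_11; such a code would be MDS (meets Singleton bound).


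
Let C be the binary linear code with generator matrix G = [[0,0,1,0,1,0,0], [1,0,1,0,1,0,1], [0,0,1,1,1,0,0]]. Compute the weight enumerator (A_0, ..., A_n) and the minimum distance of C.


Weight distribution: A_0 = 1, A_1 = 1, A_2 = 2, A_3 = 2, A_4 = 1, A_5 = 1. Minimum distance d = 1.

Enumerate all 2^3 = 8 messages m ∈ F_2^3.
For each, compute codeword c = mG in F_2^7, then tally its weight.
  m = 000 → c = 0000000, weight = 0.
  m = 100 → c = 0010100, weight = 2.
  m = 010 → c = 1010101, weight = 4.
  m = 110 → c = 1000001, weight = 2.
  m = 001 → c = 0011100, weight = 3.
  m = 101 → c = 0001000, weight = 1.
  m = 011 → c = 1001001, weight = 3.
  m = 111 → c = 1011101, weight = 5.
Tally weights:
  weight 0: 1 codewords.
  weight 1: 1 codewords.
  weight 2: 2 codewords.
  weight 3: 2 codewords.
  weight 4: 1 codewords.
  weight 5: 1 codewords.
Minimum distance d = smallest w > 0 with A_w > 0 = 1.
Sanity: Σ A_w = 8 = 2^3 = 8 ✓.


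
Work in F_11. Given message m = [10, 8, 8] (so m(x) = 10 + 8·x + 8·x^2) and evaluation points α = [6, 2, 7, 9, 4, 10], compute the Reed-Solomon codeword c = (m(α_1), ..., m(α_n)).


c = [5, 3, 7, 4, 5, 10]

Message polynomial: m(x) = 10 + 8·x + 8·x^2 (mod 11).
For each evaluation point α_i, compute m(α_i) mod 11:
  α_1 = 6: Horner steps 8 → 1 → 5, so m(6) = 5.
  α_2 = 2: Horner steps 8 → 2 → 3, so m(2) = 3.
  α_3 = 7: Horner steps 8 → 9 → 7, so m(7) = 7.
  α_4 = 9: Horner steps 8 → 3 → 4, so m(9) = 4.
  α_5 = 4: Horner steps 8 → 7 → 5, so m(4) = 5.
  α_6 = 10: Horner steps 8 → 0 → 10, so m(10) = 10.
Codeword c = [5, 3, 7, 4, 5, 10] ∈ F_11^6.


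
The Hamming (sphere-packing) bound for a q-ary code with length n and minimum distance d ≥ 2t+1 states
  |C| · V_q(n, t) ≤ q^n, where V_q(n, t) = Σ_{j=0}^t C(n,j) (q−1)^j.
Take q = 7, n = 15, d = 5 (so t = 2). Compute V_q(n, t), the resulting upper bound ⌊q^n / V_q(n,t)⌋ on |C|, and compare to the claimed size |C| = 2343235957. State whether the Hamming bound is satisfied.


V_q(n, t) = 3871, q^n = 4747561509943, Hamming bound = 1226443169, |C| = 2343235957 > bound (violated).

Step 1: Compute V_q(n, t) = Σ_{j=0}^2 C(n, j) (q−1)^j.
  j = 0: C(15,0)·(6)^0 = 1·1 = 1.
  j = 1: C(15,1)·(6)^1 = 15·6 = 90.
  j = 2: C(15,2)·(6)^2 = 105·36 = 3780.
  V_q(n, t) = 1 + 90 + 3780 = 3871.
Step 2: q^n = 7^15 = 4747561509943.
Step 3: Hamming bound ⌊q^n / V_q(n,t)⌋ = ⌊4747561509943/3871⌋ = 1226443169.
Step 4: Compare |C| = 2343235957 to 1226443169: violated.
The claimed |C| lies above the Hamming bound, so no 7-ary code of length 15 with d ≥ 5 can have 2343235957 codewords.


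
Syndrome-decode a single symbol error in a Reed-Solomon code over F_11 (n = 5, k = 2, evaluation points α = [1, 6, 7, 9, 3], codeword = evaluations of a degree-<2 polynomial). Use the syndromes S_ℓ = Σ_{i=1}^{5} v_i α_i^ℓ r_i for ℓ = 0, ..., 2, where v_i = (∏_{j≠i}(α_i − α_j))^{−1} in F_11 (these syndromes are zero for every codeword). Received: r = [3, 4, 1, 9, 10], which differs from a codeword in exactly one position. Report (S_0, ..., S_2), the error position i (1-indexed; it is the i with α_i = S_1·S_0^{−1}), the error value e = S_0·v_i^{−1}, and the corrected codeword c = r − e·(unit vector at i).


S = (3, 10, 4), error at position 3, error magnitude e = 10, c = [3, 4, 2, 9, 10].

Step 1: column multipliers v_i = (∏_{j≠i}(α_i − α_j))^{−1} mod 11.
  i = 1 (α = 1): (1−6)(1−7)(1−9)(1−3) = (−5)·(−6)·(−8)·(−2) = 480 ≡ 7, so v_1 = 7^{−1} = 8 (mod 11).
  i = 2 (α = 6): (6−1)(6−7)(6−9)(6−3) = 5·(−1)·(−3)·3 = 45 ≡ 1, so v_2 = 1^{−1} = 1 (mod 11).
  i = 3 (α = 7): (7−1)(7−6)(7−9)(7−3) = 6·1·(−2)·4 = −48 ≡ 7, so v_3 = 7^{−1} = 8 (mod 11).
  i = 4 (α = 9): (9−1)(9−6)(9−7)(9−3) = 8·3·2·6 = 288 ≡ 2, so v_4 = 2^{−1} = 6 (mod 11).
  i = 5 (α = 3): (3−1)(3−6)(3−7)(3−9) = 2·(−3)·(−4)·(−6) = −144 ≡ 10, so v_5 = 10^{−1} = 10 (mod 11).
  v = [8, 1, 8, 6, 10].
Step 2: syndromes of r = [3, 4, 1, 9, 10] (all sums mod 11).
  S_0 = Σ v_i r_i = 8·3 + 1·4 + 8·1 + 6·9 + 10·10 = 190 ≡ 3.
  S_1 = Σ v_i α_i r_i = 8·1·3 + 1·6·4 + 8·7·1 + 6·9·9 + 10·3·10 = 890 ≡ 10.
  α_i^2 mod 11 = [1, 3, 5, 4, 9].
  S_2 = Σ v_i α_i^2 r_i = 8·1·3 + 1·3·4 + 8·5·1 + 6·4·9 + 10·9·10 = 1192 ≡ 4.
  S = (3, 10, 4) ≠ 0, so r is not a codeword (an error is present).
Step 3: locate the error. For a single error e at position i, S_ℓ = v_i·e·α_i^ℓ, so α_err = S_1/S_0.
  S_0^{−1} = 3^{−1} = 4 (mod 11), so α_err = 10·4 = 40 ≡ 7 = α_3. Error position i = 3.
  Consistency check: S_2/S_1 = 4·10 = 40 ≡ 7 = α_err ✓ (single-error assumption holds).
Step 4: error magnitude e = S_0/v_3 = S_0·∏_{j≠3}(α_3 − α_j) = 3·7 = 21 ≡ 10 (mod 11).
Step 5: correct position 3: c_3 = r_3 − e = 1 − 10 ≡ 2 (mod 11). Hence c = [3, 4, 2, 9, 10].
  Check: interpolating c through the α_i gives m(x) = 5 + 9·x (degree < 2) with m(α_i) = c_i for every i, so c is indeed a codeword.


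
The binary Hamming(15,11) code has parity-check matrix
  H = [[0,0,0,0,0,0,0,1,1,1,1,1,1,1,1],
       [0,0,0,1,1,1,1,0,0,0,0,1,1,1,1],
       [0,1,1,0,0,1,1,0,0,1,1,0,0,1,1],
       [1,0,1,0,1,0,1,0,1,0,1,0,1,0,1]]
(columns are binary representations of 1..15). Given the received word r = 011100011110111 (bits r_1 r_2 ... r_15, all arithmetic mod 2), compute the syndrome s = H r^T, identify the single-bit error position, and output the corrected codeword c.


s = (1, 0, 0, 1)^T, error position = 9, corrected codeword c = 011100010110111

Compute s = H r^T mod 2 one row at a time:
  s_1 = 1 + 1 + 1 + 1 + 0 + 1 + 1 + 1 = 7 ≡ 1 (mod 2).
  s_2 = 1 + 0 + 0 + 0 + 0 + 1 + 1 + 1 = 4 ≡ 0 (mod 2).
  s_3 = 1 + 1 + 0 + 0 + 1 + 1 + 1 + 1 = 6 ≡ 0 (mod 2).
  s_4 = 0 + 1 + 0 + 0 + 1 + 1 + 1 + 1 = 5 ≡ 1 (mod 2).
s = (1, 0, 0, 1)^T — this equals column 9 of H (binary 1001), so error is at position 9.
Correct: flip bit 9 of r = 011100011110111 to get c = 011100010110111.


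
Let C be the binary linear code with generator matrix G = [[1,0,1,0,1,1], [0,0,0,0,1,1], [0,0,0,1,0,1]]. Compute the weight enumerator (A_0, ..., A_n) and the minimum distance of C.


Weight distribution: A_0 = 1, A_2 = 4, A_4 = 3. Minimum distance d = 2.

Enumerate all 2^3 = 8 messages m ∈ F_2^3.
For each, compute codeword c = mG in F_2^6, then tally its weight.
  m = 000 → c = 000000, weight = 0.
  m = 100 → c = 101011, weight = 4.
  m = 010 → c = 000011, weight = 2.
  m = 110 → c = 101000, weight = 2.
  m = 001 → c = 000101, weight = 2.
  m = 101 → c = 101110, weight = 4.
  m = 011 → c = 000110, weight = 2.
  m = 111 → c = 101101, weight = 4.
Tally weights:
  weight 0: 1 codewords.
  weight 2: 4 codewords.
  weight 4: 3 codewords.
Minimum distance d = smallest w > 0 with A_w > 0 = 2.
Sanity: Σ A_w = 8 = 2^3 = 8 ✓.


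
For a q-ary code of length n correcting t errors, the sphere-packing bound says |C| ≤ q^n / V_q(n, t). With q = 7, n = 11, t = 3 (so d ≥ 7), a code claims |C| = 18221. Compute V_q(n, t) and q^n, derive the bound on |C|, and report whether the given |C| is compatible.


V_q(n, t) = 37687, q^n = 1977326743, Hamming bound = 52467, |C| = 18221 ≤ bound (satisfied).

Step 1: Compute V_q(n, t) = Σ_{j=0}^3 C(n, j) (q−1)^j.
  j = 0: C(11,0)·(6)^0 = 1·1 = 1.
  j = 1: C(11,1)·(6)^1 = 11·6 = 66.
  j = 2: C(11,2)·(6)^2 = 55·36 = 1980.
  j = 3: C(11,3)·(6)^3 = 165·216 = 35640.
  V_q(n, t) = 1 + 66 + 1980 + 35640 = 37687.
Step 2: q^n = 7^11 = 1977326743.
Step 3: Hamming bound ⌊q^n / V_q(n,t)⌋ = ⌊1977326743/37687⌋ = 52467.
Step 4: Compare |C| = 18221 to 52467: satisfied.
The claimed |C| lies below the Hamming bound.


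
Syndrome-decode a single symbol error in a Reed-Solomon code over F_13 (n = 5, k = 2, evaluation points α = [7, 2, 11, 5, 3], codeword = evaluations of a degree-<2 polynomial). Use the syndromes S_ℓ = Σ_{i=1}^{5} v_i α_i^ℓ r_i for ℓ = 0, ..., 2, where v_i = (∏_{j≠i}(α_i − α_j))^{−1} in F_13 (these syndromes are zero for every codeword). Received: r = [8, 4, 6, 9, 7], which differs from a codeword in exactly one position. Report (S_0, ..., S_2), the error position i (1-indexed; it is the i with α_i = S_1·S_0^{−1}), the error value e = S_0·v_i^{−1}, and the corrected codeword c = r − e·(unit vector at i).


S = (10, 4, 12), error at position 5, error magnitude e = 10, c = [8, 4, 6, 9, 10].

Step 1: column multipliers v_i = (∏_{j≠i}(α_i − α_j))^{−1} mod 13.
  i = 1 (α = 7): (7−2)(7−11)(7−5)(7−3) = 5·(−4)·2·4 = −160 ≡ 9, so v_1 = 9^{−1} = 3 (mod 13).
  i = 2 (α = 2): (2−7)(2−11)(2−5)(2−3) = (−5)·(−9)·(−3)·(−1) = 135 ≡ 5, so v_2 = 5^{−1} = 8 (mod 13).
  i = 3 (α = 11): (11−7)(11−2)(11−5)(11−3) = 4·9·6·8 = 1728 ≡ 12, so v_3 = 12^{−1} = 12 (mod 13).
  i = 4 (α = 5): (5−7)(5−2)(5−11)(5−3) = (−2)·3·(−6)·2 = 72 ≡ 7, so v_4 = 7^{−1} = 2 (mod 13).
  i = 5 (α = 3): (3−7)(3−2)(3−11)(3−5) = (−4)·1·(−8)·(−2) = −64 ≡ 1, so v_5 = 1^{−1} = 1 (mod 13).
  v = [3, 8, 12, 2, 1].
Step 2: syndromes of r = [8, 4, 6, 9, 7] (all sums mod 13).
  S_0 = Σ v_i r_i = 3·8 + 8·4 + 12·6 + 2·9 + 1·7 = 153 ≡ 10.
  S_1 = Σ v_i α_i r_i = 3·7·8 + 8·2·4 + 12·11·6 + 2·5·9 + 1·3·7 = 1135 ≡ 4.
  α_i^2 mod 13 = [10, 4, 4, 12, 9].
  S_2 = Σ v_i α_i^2 r_i = 3·10·8 + 8·4·4 + 12·4·6 + 2·12·9 + 1·9·7 = 935 ≡ 12.
  S = (10, 4, 12) ≠ 0, so r is not a codeword (an error is present).
Step 3: locate the error. For a single error e at position i, S_ℓ = v_i·e·α_i^ℓ, so α_err = S_1/S_0.
  S_0^{−1} = 10^{−1} = 4 (mod 13), so α_err = 4·4 = 16 ≡ 3 = α_5. Error position i = 5.
  Consistency check: S_2/S_1 = 12·10 = 120 ≡ 3 = α_err ✓ (single-error assumption holds).
Step 4: error magnitude e = S_0/v_5 = S_0·∏_{j≠5}(α_5 − α_j) = 10·1 = 10 ≡ 10 (mod 13).
Step 5: correct position 5: c_5 = r_5 − e = 7 − 10 ≡ 10 (mod 13). Hence c = [8, 4, 6, 9, 10].
  Check: interpolating c through the α_i gives m(x) = 5 + 6·x (degree < 2) with m(α_i) = c_i for every i, so c is indeed a codeword.


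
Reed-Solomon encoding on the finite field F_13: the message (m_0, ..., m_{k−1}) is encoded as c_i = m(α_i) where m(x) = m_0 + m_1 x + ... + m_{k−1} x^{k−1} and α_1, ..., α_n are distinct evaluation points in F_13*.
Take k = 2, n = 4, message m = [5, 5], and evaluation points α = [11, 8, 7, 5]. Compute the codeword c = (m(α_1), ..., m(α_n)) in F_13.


c = [8, 6, 1, 4]

Message polynomial: m(x) = 5 + 5·x (mod 13).
For each evaluation point α_i, compute m(α_i) mod 13:
  α_1 = 11: Horner steps 5 → 8, so m(11) = 8.
  α_2 = 8: Horner steps 5 → 6, so m(8) = 6.
  α_3 = 7: Horner steps 5 → 1, so m(7) = 1.
  α_4 = 5: Horner steps 5 → 4, so m(5) = 4.
Codeword c = [8, 6, 1, 4] ∈ F_13^4.


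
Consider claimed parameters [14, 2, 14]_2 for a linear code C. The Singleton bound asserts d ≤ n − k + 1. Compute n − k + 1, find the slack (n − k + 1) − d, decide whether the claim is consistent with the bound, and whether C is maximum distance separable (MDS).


Singleton RHS = n − k + 1 = 13, slack = -1, bound violated (no such code; not MDS).

Singleton bound: d ≤ n − k + 1.
Here n = 14, k = 2, so n − k + 1 = 13.
Given d = 14, check d ≤ 13: NO.
Slack = (n − k + 1) − d = -1.
The slack is negative: d = 14 exceeds n − k + 1 = 13 by 1, so the Singleton bound is violated and no linear [14, 2, 14]_2 code can exist. In particular it is not MDS (MDS requires d = n − k + 1 exactly).
Description: the claimed parameters are [14, 2, 14]_2; such a code would be impossible (violates the Singleton bound).


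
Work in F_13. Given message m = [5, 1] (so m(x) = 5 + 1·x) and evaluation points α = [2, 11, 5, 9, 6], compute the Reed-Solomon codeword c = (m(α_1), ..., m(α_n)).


c = [7, 3, 10, 1, 11]

Message polynomial: m(x) = 5 + 1·x (mod 13).
For each evaluation point α_i, compute m(α_i) mod 13:
  α_1 = 2: Horner steps 1 → 7, so m(2) = 7.
  α_2 = 11: Horner steps 1 → 3, so m(11) = 3.
  α_3 = 5: Horner steps 1 → 10, so m(5) = 10.
  α_4 = 9: Horner steps 1 → 1, so m(9) = 1.
  α_5 = 6: Horner steps 1 → 11, so m(6) = 11.
Codeword c = [7, 3, 10, 1, 11] ∈ F_13^5.


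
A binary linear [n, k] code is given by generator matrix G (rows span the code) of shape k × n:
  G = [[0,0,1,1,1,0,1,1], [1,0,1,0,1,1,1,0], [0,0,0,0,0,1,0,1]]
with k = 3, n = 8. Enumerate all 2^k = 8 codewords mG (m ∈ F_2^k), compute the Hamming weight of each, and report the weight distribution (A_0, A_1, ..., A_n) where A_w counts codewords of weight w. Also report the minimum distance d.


Weight distribution: A_0 = 1, A_2 = 2, A_4 = 1, A_5 = 4. Minimum distance d = 2.

Enumerate all 2^3 = 8 messages m ∈ F_2^3.
For each, compute codeword c = mG in F_2^8, then tally its weight.
  m = 000 → c = 00000000, weight = 0.
  m = 100 → c = 00111011, weight = 5.
  m = 010 → c = 10101110, weight = 5.
  m = 110 → c = 10010101, weight = 4.
  m = 001 → c = 00000101, weight = 2.
  m = 101 → c = 00111110, weight = 5.
  m = 011 → c = 10101011, weight = 5.
  m = 111 → c = 10010000, weight = 2.
Tally weights:
  weight 0: 1 codewords.
  weight 2: 2 codewords.
  weight 4: 1 codewords.
  weight 5: 4 codewords.
Minimum distance d = smallest w > 0 with A_w > 0 = 2.
Sanity: Σ A_w = 8 = 2^3 = 8 ✓.


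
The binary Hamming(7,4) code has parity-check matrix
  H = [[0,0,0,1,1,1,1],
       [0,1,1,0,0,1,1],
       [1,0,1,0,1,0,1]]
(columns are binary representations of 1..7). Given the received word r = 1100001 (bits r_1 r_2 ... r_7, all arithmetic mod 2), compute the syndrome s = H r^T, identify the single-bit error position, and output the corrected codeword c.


s = (1, 0, 0)^T, error position = 4, corrected codeword c = 1101001

Compute s = H r^T mod 2 one row at a time:
  s_1 = 0 + 0 + 0 + 1 = 1 ≡ 1 (mod 2).
  s_2 = 1 + 0 + 0 + 1 = 2 ≡ 0 (mod 2).
  s_3 = 1 + 0 + 0 + 1 = 2 ≡ 0 (mod 2).
s = (1, 0, 0)^T — this equals column 4 of H (binary 100), so error is at position 4.
Correct: flip bit 4 of r = 1100001 to get c = 1101001.


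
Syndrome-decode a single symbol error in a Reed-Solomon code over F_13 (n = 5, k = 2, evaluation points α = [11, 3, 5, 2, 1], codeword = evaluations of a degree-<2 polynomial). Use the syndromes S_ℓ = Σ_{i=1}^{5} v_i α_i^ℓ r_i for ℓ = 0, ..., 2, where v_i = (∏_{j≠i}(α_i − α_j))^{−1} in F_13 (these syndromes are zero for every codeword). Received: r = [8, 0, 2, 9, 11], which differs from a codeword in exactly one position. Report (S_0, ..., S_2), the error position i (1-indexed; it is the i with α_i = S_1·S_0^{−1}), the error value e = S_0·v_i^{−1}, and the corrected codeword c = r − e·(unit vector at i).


S = (3, 6, 12), error at position 4, error magnitude e = 10, c = [8, 0, 2, 12, 11].

Step 1: column multipliers v_i = (∏_{j≠i}(α_i − α_j))^{−1} mod 13.
  i = 1 (α = 11): (11−3)(11−5)(11−2)(11−1) = 8·6·9·10 = 4320 ≡ 4, so v_1 = 4^{−1} = 10 (mod 13).
  i = 2 (α = 3): (3−11)(3−5)(3−2)(3−1) = (−8)·(−2)·1·2 = 32 ≡ 6, so v_2 = 6^{−1} = 11 (mod 13).
  i = 3 (α = 5): (5−11)(5−3)(5−2)(5−1) = (−6)·2·3·4 = −144 ≡ 12, so v_3 = 12^{−1} = 12 (mod 13).
  i = 4 (α = 2): (2−11)(2−3)(2−5)(2−1) = (−9)·(−1)·(−3)·1 = −27 ≡ 12, so v_4 = 12^{−1} = 12 (mod 13).
  i = 5 (α = 1): (1−11)(1−3)(1−5)(1−2) = (−10)·(−2)·(−4)·(−1) = 80 ≡ 2, so v_5 = 2^{−1} = 7 (mod 13).
  v = [10, 11, 12, 12, 7].
Step 2: syndromes of r = [8, 0, 2, 9, 11] (all sums mod 13).
  S_0 = Σ v_i r_i = 10·8 + 11·0 + 12·2 + 12·9 + 7·11 = 289 ≡ 3.
  S_1 = Σ v_i α_i r_i = 10·11·8 + 11·3·0 + 12·5·2 + 12·2·9 + 7·1·11 = 1293 ≡ 6.
  α_i^2 mod 13 = [4, 9, 12, 4, 1].
  S_2 = Σ v_i α_i^2 r_i = 10·4·8 + 11·9·0 + 12·12·2 + 12·4·9 + 7·1·11 = 1117 ≡ 12.
  S = (3, 6, 12) ≠ 0, so r is not a codeword (an error is present).
Step 3: locate the error. For a single error e at position i, S_ℓ = v_i·e·α_i^ℓ, so α_err = S_1/S_0.
  S_0^{−1} = 3^{−1} = 9 (mod 13), so α_err = 6·9 = 54 ≡ 2 = α_4. Error position i = 4.
  Consistency check: S_2/S_1 = 12·11 = 132 ≡ 2 = α_err ✓ (single-error assumption holds).
Step 4: error magnitude e = S_0/v_4 = S_0·∏_{j≠4}(α_4 − α_j) = 3·12 = 36 ≡ 10 (mod 13).
Step 5: correct position 4: c_4 = r_4 − e = 9 − 10 ≡ 12 (mod 13). Hence c = [8, 0, 2, 12, 11].
  Check: interpolating c through the α_i gives m(x) = 10 + 1·x (degree < 2) with m(α_i) = c_i for every i, so c is indeed a codeword.


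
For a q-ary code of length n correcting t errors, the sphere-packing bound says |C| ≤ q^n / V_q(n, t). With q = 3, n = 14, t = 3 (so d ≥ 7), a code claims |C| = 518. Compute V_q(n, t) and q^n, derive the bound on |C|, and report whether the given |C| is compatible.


V_q(n, t) = 3305, q^n = 4782969, Hamming bound = 1447, |C| = 518 ≤ bound (satisfied).

Step 1: Compute V_q(n, t) = Σ_{j=0}^3 C(n, j) (q−1)^j.
  j = 0: C(14,0)·(2)^0 = 1·1 = 1.
  j = 1: C(14,1)·(2)^1 = 14·2 = 28.
  j = 2: C(14,2)·(2)^2 = 91·4 = 364.
  j = 3: C(14,3)·(2)^3 = 364·8 = 2912.
  V_q(n, t) = 1 + 28 + 364 + 2912 = 3305.
Step 2: q^n = 3^14 = 4782969.
Step 3: Hamming bound ⌊q^n / V_q(n,t)⌋ = ⌊4782969/3305⌋ = 1447.
Step 4: Compare |C| = 518 to 1447: satisfied.
The claimed |C| lies below the Hamming bound.


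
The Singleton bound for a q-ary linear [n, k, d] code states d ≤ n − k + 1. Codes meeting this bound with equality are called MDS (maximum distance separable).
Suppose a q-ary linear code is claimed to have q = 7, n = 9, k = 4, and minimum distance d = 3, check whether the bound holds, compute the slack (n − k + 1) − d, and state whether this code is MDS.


Singleton RHS = n − k + 1 = 6, slack = 3, bound satisfied, not MDS.

Singleton bound: d ≤ n − k + 1.
Here n = 9, k = 4, so n − k + 1 = 6.
Given d = 3, check d ≤ 6: YES.
Slack = (n − k + 1) − d = 3.
The code is NOT MDS (slack = 3 > 0).
Description: the claimed parameters are [9, 4, 3]_7; such a code would be non-MDS.


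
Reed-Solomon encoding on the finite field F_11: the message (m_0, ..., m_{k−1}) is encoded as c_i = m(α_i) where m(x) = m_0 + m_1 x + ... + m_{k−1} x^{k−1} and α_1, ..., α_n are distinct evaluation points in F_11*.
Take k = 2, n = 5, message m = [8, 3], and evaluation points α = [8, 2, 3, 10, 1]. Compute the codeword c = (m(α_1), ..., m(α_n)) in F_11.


c = [10, 3, 6, 5, 0]

Message polynomial: m(x) = 8 + 3·x (mod 11).
For each evaluation point α_i, compute m(α_i) mod 11:
  α_1 = 8: Horner steps 3 → 10, so m(8) = 10.
  α_2 = 2: Horner steps 3 → 3, so m(2) = 3.
  α_3 = 3: Horner steps 3 → 6, so m(3) = 6.
  α_4 = 10: Horner steps 3 → 5, so m(10) = 5.
  α_5 = 1: Horner steps 3 → 0, so m(1) = 0.
Codeword c = [10, 3, 6, 5, 0] ∈ F_11^5.


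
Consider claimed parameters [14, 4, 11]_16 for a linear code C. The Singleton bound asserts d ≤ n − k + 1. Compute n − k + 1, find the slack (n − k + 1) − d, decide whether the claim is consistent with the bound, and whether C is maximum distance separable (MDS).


Singleton RHS = n − k + 1 = 11, slack = 0, bound satisfied, MDS.

Singleton bound: d ≤ n − k + 1.
Here n = 14, k = 4, so n − k + 1 = 11.
Given d = 11, check d ≤ 11: YES.
Slack = (n − k + 1) − d = 0.
The code is MDS (slack = 0).
Description: the claimed parameters are [14, 4, 11]_16; such a code would be MDS (meets Singleton bound).


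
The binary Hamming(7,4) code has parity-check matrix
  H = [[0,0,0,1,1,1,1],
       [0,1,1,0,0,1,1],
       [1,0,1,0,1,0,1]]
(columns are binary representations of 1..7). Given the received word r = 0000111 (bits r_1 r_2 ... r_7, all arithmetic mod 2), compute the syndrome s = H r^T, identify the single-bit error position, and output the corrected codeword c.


s = (1, 0, 0)^T, error position = 4, corrected codeword c = 0001111

Compute s = H r^T mod 2 one row at a time:
  s_1 = 0 + 1 + 1 + 1 = 3 ≡ 1 (mod 2).
  s_2 = 0 + 0 + 1 + 1 = 2 ≡ 0 (mod 2).
  s_3 = 0 + 0 + 1 + 1 = 2 ≡ 0 (mod 2).
s = (1, 0, 0)^T — this equals column 4 of H (binary 100), so error is at position 4.
Correct: flip bit 4 of r = 0000111 to get c = 0001111.


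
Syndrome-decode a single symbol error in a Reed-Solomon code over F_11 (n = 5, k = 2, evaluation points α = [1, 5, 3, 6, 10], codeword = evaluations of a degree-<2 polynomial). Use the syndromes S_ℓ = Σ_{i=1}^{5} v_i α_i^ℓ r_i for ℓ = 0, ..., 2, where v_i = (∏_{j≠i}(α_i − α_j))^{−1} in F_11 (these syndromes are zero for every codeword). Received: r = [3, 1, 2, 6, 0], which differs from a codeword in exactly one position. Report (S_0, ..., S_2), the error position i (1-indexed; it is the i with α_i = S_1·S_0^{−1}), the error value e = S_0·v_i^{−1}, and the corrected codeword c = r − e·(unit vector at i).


S = (3, 8, 3), error at position 5, error magnitude e = 7, c = [3, 1, 2, 6, 4].

Step 1: column multipliers v_i = (∏_{j≠i}(α_i − α_j))^{−1} mod 11.
  i = 1 (α = 1): (1−5)(1−3)(1−6)(1−10) = (−4)·(−2)·(−5)·(−9) = 360 ≡ 8, so v_1 = 8^{−1} = 7 (mod 11).
  i = 2 (α = 5): (5−1)(5−3)(5−6)(5−10) = 4·2·(−1)·(−5) = 40 ≡ 7, so v_2 = 7^{−1} = 8 (mod 11).
  i = 3 (α = 3): (3−1)(3−5)(3−6)(3−10) = 2·(−2)·(−3)·(−7) = −84 ≡ 4, so v_3 = 4^{−1} = 3 (mod 11).
  i = 4 (α = 6): (6−1)(6−5)(6−3)(6−10) = 5·1·3·(−4) = −60 ≡ 6, so v_4 = 6^{−1} = 2 (mod 11).
  i = 5 (α = 10): (10−1)(10−5)(10−3)(10−6) = 9·5·7·4 = 1260 ≡ 6, so v_5 = 6^{−1} = 2 (mod 11).
  v = [7, 8, 3, 2, 2].
Step 2: syndromes of r = [3, 1, 2, 6, 0] (all sums mod 11).
  S_0 = Σ v_i r_i = 7·3 + 8·1 + 3·2 + 2·6 + 2·0 = 47 ≡ 3.
  S_1 = Σ v_i α_i r_i = 7·1·3 + 8·5·1 + 3·3·2 + 2·6·6 + 2·10·0 = 151 ≡ 8.
  α_i^2 mod 11 = [1, 3, 9, 3, 1].
  S_2 = Σ v_i α_i^2 r_i = 7·1·3 + 8·3·1 + 3·9·2 + 2·3·6 + 2·1·0 = 135 ≡ 3.
  S = (3, 8, 3) ≠ 0, so r is not a codeword (an error is present).
Step 3: locate the error. For a single error e at position i, S_ℓ = v_i·e·α_i^ℓ, so α_err = S_1/S_0.
  S_0^{−1} = 3^{−1} = 4 (mod 11), so α_err = 8·4 = 32 ≡ 10 = α_5. Error position i = 5.
  Consistency check: S_2/S_1 = 3·7 = 21 ≡ 10 = α_err ✓ (single-error assumption holds).
Step 4: error magnitude e = S_0/v_5 = S_0·∏_{j≠5}(α_5 − α_j) = 3·6 = 18 ≡ 7 (mod 11).
Step 5: correct position 5: c_5 = r_5 − e = 0 − 7 ≡ 4 (mod 11). Hence c = [3, 1, 2, 6, 4].
  Check: interpolating c through the α_i gives m(x) = 9 + 5·x (degree < 2) with m(α_i) = c_i for every i, so c is indeed a codeword.


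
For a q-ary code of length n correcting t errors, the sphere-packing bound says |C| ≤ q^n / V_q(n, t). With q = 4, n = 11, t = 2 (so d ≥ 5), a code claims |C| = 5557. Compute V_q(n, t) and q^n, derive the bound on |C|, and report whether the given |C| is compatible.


V_q(n, t) = 529, q^n = 4194304, Hamming bound = 7928, |C| = 5557 ≤ bound (satisfied).

Step 1: Compute V_q(n, t) = Σ_{j=0}^2 C(n, j) (q−1)^j.
  j = 0: C(11,0)·(3)^0 = 1·1 = 1.
  j = 1: C(11,1)·(3)^1 = 11·3 = 33.
  j = 2: C(11,2)·(3)^2 = 55·9 = 495.
  V_q(n, t) = 1 + 33 + 495 = 529.
Step 2: q^n = 4^11 = 4194304.
Step 3: Hamming bound ⌊q^n / V_q(n,t)⌋ = ⌊4194304/529⌋ = 7928.
Step 4: Compare |C| = 5557 to 7928: satisfied.
The claimed |C| lies below the Hamming bound.


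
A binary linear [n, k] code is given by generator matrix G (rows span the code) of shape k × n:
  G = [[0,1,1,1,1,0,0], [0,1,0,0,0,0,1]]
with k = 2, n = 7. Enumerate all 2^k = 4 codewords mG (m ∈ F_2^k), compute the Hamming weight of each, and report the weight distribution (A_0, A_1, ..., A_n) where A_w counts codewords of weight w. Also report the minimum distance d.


Weight distribution: A_0 = 1, A_2 = 1, A_4 = 2. Minimum distance d = 2.

Enumerate all 2^2 = 4 messages m ∈ F_2^2.
For each, compute codeword c = mG in F_2^7, then tally its weight.
  m = 00 → c = 0000000, weight = 0.
  m = 10 → c = 0111100, weight = 4.
  m = 01 → c = 0100001, weight = 2.
  m = 11 → c = 0011101, weight = 4.
Tally weights:
  weight 0: 1 codewords.
  weight 2: 1 codewords.
  weight 4: 2 codewords.
Minimum distance d = smallest w > 0 with A_w > 0 = 2.
Sanity: Σ A_w = 4 = 2^2 = 4 ✓.


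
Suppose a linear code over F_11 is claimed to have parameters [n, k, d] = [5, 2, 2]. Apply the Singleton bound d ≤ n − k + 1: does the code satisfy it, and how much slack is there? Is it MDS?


Singleton RHS = n − k + 1 = 4, slack = 2, bound satisfied, not MDS.

Singleton bound: d ≤ n − k + 1.
Here n = 5, k = 2, so n − k + 1 = 4.
Given d = 2, check d ≤ 4: YES.
Slack = (n − k + 1) − d = 2.
The code is NOT MDS (slack = 2 > 0).
Description: the claimed parameters are [5, 2, 2]_11; such a code would be non-MDS.


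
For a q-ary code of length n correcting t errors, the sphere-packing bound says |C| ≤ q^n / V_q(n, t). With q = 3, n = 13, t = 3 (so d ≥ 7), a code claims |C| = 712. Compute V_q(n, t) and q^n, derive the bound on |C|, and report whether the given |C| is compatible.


V_q(n, t) = 2627, q^n = 1594323, Hamming bound = 606, |C| = 712 > bound (violated).

Step 1: Compute V_q(n, t) = Σ_{j=0}^3 C(n, j) (q−1)^j.
  j = 0: C(13,0)·(2)^0 = 1·1 = 1.
  j = 1: C(13,1)·(2)^1 = 13·2 = 26.
  j = 2: C(13,2)·(2)^2 = 78·4 = 312.
  j = 3: C(13,3)·(2)^3 = 286·8 = 2288.
  V_q(n, t) = 1 + 26 + 312 + 2288 = 2627.
Step 2: q^n = 3^13 = 1594323.
Step 3: Hamming bound ⌊q^n / V_q(n,t)⌋ = ⌊1594323/2627⌋ = 606.
Step 4: Compare |C| = 712 to 606: violated.
The claimed |C| lies above the Hamming bound, so no 3-ary code of length 13 with d ≥ 7 can have 712 codewords.


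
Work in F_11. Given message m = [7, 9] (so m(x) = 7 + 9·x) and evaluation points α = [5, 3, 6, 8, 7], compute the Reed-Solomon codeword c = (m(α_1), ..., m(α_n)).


c = [8, 1, 6, 2, 4]

Message polynomial: m(x) = 7 + 9·x (mod 11).
For each evaluation point α_i, compute m(α_i) mod 11:
  α_1 = 5: Horner steps 9 → 8, so m(5) = 8.
  α_2 = 3: Horner steps 9 → 1, so m(3) = 1.
  α_3 = 6: Horner steps 9 → 6, so m(6) = 6.
  α_4 = 8: Horner steps 9 → 2, so m(8) = 2.
  α_5 = 7: Horner steps 9 → 4, so m(7) = 4.
Codeword c = [8, 1, 6, 2, 4] ∈ F_11^5.


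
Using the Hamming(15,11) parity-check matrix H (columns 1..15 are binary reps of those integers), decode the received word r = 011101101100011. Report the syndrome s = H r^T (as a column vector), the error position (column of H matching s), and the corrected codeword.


s = (0, 1, 1, 0)^T, error position = 6, corrected codeword c = 011100101100011

Compute s = H r^T mod 2 one row at a time:
  s_1 = 0 + 1 + 1 + 0 + 0 + 0 + 1 + 1 = 4 ≡ 0 (mod 2).
  s_2 = 1 + 0 + 1 + 1 + 0 + 0 + 1 + 1 = 5 ≡ 1 (mod 2).
  s_3 = 1 + 1 + 1 + 1 + 1 + 0 + 1 + 1 = 7 ≡ 1 (mod 2).
  s_4 = 0 + 1 + 0 + 1 + 1 + 0 + 0 + 1 = 4 ≡ 0 (mod 2).
s = (0, 1, 1, 0)^T — this equals column 6 of H (binary 0110), so error is at position 6.
Correct: flip bit 6 of r = 011101101100011 to get c = 011100101100011.


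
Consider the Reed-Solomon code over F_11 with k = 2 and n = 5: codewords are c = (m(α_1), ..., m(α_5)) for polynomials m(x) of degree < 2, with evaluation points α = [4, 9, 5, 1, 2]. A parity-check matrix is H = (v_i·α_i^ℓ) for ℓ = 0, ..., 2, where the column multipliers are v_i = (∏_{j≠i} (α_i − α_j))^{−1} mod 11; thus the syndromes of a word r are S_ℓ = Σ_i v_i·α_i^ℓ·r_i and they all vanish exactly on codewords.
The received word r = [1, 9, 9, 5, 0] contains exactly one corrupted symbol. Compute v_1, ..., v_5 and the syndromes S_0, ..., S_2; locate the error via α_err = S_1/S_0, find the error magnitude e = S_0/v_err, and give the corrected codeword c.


S = (5, 3, 4), error at position 3, error magnitude e = 2, c = [1, 9, 7, 5, 0].

Step 1: column multipliers v_i = (∏_{j≠i}(α_i − α_j))^{−1} mod 11.
  i = 1 (α = 4): (4−9)(4−5)(4−1)(4−2) = (−5)·(−1)·3·2 = 30 ≡ 8, so v_1 = 8^{−1} = 7 (mod 11).
  i = 2 (α = 9): (9−4)(9−5)(9−1)(9−2) = 5·4·8·7 = 1120 ≡ 9, so v_2 = 9^{−1} = 5 (mod 11).
  i = 3 (α = 5): (5−4)(5−9)(5−1)(5−2) = 1·(−4)·4·3 = −48 ≡ 7, so v_3 = 7^{−1} = 8 (mod 11).
  i = 4 (α = 1): (1−4)(1−9)(1−5)(1−2) = (−3)·(−8)·(−4)·(−1) = 96 ≡ 8, so v_4 = 8^{−1} = 7 (mod 11).
  i = 5 (α = 2): (2−4)(2−9)(2−5)(2−1) = (−2)·(−7)·(−3)·1 = −42 ≡ 2, so v_5 = 2^{−1} = 6 (mod 11).
  v = [7, 5, 8, 7, 6].
Step 2: syndromes of r = [1, 9, 9, 5, 0] (all sums mod 11).
  S_0 = Σ v_i r_i = 7·1 + 5·9 + 8·9 + 7·5 + 6·0 = 159 ≡ 5.
  S_1 = Σ v_i α_i r_i = 7·4·1 + 5·9·9 + 8·5·9 + 7·1·5 + 6·2·0 = 828 ≡ 3.
  α_i^2 mod 11 = [5, 4, 3, 1, 4].
  S_2 = Σ v_i α_i^2 r_i = 7·5·1 + 5·4·9 + 8·3·9 + 7·1·5 + 6·4·0 = 466 ≡ 4.
  S = (5, 3, 4) ≠ 0, so r is not a codeword (an error is present).
Step 3: locate the error. For a single error e at position i, S_ℓ = v_i·e·α_i^ℓ, so α_err = S_1/S_0.
  S_0^{−1} = 5^{−1} = 9 (mod 11), so α_err = 3·9 = 27 ≡ 5 = α_3. Error position i = 3.
  Consistency check: S_2/S_1 = 4·4 = 16 ≡ 5 = α_err ✓ (single-error assumption holds).
Step 4: error magnitude e = S_0/v_3 = S_0·∏_{j≠3}(α_3 − α_j) = 5·7 = 35 ≡ 2 (mod 11).
Step 5: correct position 3: c_3 = r_3 − e = 9 − 2 ≡ 7 (mod 11). Hence c = [1, 9, 7, 5, 0].
  Check: interpolating c through the α_i gives m(x) = 10 + 6·x (degree < 2) with m(α_i) = c_i for every i, so c is indeed a codeword.


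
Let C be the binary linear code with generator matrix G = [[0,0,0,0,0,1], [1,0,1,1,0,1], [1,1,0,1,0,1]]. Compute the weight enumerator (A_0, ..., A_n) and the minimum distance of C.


Weight distribution: A_0 = 1, A_1 = 1, A_2 = 1, A_3 = 3, A_4 = 2. Minimum distance d = 1.

Enumerate all 2^3 = 8 messages m ∈ F_2^3.
For each, compute codeword c = mG in F_2^6, then tally its weight.
  m = 000 → c = 000000, weight = 0.
  m = 100 → c = 000001, weight = 1.
  m = 010 → c = 101101, weight = 4.
  m = 110 → c = 101100, weight = 3.
  m = 001 → c = 110101, weight = 4.
  m = 101 → c = 110100, weight = 3.
  m = 011 → c = 011000, weight = 2.
  m = 111 → c = 011001, weight = 3.
Tally weights:
  weight 0: 1 codewords.
  weight 1: 1 codewords.
  weight 2: 1 codewords.
  weight 3: 3 codewords.
  weight 4: 2 codewords.
Minimum distance d = smallest w > 0 with A_w > 0 = 1.
Sanity: Σ A_w = 8 = 2^3 = 8 ✓.


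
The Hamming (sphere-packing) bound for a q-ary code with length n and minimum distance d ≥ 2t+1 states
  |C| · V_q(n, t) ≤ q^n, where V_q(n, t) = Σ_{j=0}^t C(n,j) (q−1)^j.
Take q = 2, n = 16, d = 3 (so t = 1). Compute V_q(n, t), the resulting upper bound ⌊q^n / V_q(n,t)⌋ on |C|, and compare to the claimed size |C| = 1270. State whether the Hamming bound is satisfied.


V_q(n, t) = 17, q^n = 65536, Hamming bound = 3855, |C| = 1270 ≤ bound (satisfied).

Step 1: Compute V_q(n, t) = Σ_{j=0}^1 C(n, j) (q−1)^j.
  j = 0: C(16,0)·(1)^0 = 1·1 = 1.
  j = 1: C(16,1)·(1)^1 = 16·1 = 16.
  V_q(n, t) = 1 + 16 = 17.
Step 2: q^n = 2^16 = 65536.
Step 3: Hamming bound ⌊q^n / V_q(n,t)⌋ = ⌊65536/17⌋ = 3855.
Step 4: Compare |C| = 1270 to 3855: satisfied.
The claimed |C| lies below the Hamming bound.


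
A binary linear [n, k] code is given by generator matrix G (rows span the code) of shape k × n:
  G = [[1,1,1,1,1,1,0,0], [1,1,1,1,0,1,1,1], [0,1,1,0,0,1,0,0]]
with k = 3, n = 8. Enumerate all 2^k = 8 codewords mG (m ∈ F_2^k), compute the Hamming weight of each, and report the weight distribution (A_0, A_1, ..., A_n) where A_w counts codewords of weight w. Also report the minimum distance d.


Weight distribution: A_0 = 1, A_3 = 3, A_4 = 1, A_6 = 2, A_7 = 1. Minimum distance d = 3.

Enumerate all 2^3 = 8 messages m ∈ F_2^3.
For each, compute codeword c = mG in F_2^8, then tally its weight.
  m = 000 → c = 00000000, weight = 0.
  m = 100 → c = 11111100, weight = 6.
  m = 010 → c = 11110111, weight = 7.
  m = 110 → c = 00001011, weight = 3.
  m = 001 → c = 01100100, weight = 3.
  m = 101 → c = 10011000, weight = 3.
  m = 011 → c = 10010011, weight = 4.
  m = 111 → c = 01101111, weight = 6.
Tally weights:
  weight 0: 1 codewords.
  weight 3: 3 codewords.
  weight 4: 1 codewords.
  weight 6: 2 codewords.
  weight 7: 1 codewords.
Minimum distance d = smallest w > 0 with A_w > 0 = 3.
Sanity: Σ A_w = 8 = 2^3 = 8 ✓.
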